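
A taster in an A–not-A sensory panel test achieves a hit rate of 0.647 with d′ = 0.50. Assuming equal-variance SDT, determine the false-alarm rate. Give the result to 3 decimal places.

z(hit rate) = z(0.647) = 0.3772
z(FA) = z(H) − d' = 0.3772 − 0.50 = -0.1228
false-alarm rate = Φ(-0.1228) = 0.4511

false-alarm rate = 0.451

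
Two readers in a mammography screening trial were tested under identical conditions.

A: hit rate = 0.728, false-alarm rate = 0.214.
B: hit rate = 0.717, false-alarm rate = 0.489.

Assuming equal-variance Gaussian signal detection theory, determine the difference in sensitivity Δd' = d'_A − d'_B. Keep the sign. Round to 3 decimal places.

Δd' = 0.798

A: z(0.728) = 0.6068, z(0.214) = -0.7926, d' = 1.3994
B: z(0.717) = 0.5740, z(0.489) = -0.0276, d' = 0.6016
Δd' = d'_A − d'_B = 1.3994 − 0.6016 = 0.7978
A has the higher sensitivity.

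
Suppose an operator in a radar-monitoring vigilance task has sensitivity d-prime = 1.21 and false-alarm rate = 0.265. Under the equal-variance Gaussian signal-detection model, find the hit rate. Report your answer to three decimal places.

hit rate = 0.720

z(false-alarm rate) = z(0.265) = -0.6280
z(H) = z(FA) + d' = -0.6280 + 1.21 = 0.5820
hit rate = Φ(0.5820) = 0.7197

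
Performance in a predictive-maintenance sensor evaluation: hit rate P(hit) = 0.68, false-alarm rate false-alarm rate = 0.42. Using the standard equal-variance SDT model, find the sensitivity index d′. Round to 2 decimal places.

z(0.68) = 0.4677, z(0.42) = -0.2019
d' = z(H) − z(FA) = 0.4677 − (-0.2019) = 0.6696

d′ = 0.67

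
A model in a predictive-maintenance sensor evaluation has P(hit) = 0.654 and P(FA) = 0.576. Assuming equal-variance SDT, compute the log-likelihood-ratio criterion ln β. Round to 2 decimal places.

ln β = -0.06

z(H) = z(0.654) = 0.396
z(FA) = z(0.576) = 0.192
ln β = −½·[z(H)² − z(FA)²] = −0.5 × (0.157 − 0.037) = -0.060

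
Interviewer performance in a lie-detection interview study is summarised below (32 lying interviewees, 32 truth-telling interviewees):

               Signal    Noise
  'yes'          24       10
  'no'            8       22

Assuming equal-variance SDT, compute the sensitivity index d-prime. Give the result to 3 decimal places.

H = 24/32 = 0.7500
FA = 10/32 = 0.3125
Φ⁻¹(H) = Φ⁻¹(0.7500) = 0.6745
Φ⁻¹(FA) = Φ⁻¹(0.3125) = -0.4888
d' = z(H) − z(FA) = 0.6745 − (-0.4888) = 1.1633

d-prime = 1.163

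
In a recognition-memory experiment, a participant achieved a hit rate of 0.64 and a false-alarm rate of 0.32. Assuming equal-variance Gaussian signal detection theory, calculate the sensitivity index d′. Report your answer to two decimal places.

d′ = 0.83

z(H) = z(0.64) = 0.3585
z(FA) = z(0.32) = -0.4677
d' = z(H) − z(FA) = 0.3585 − (-0.4677) = 0.8262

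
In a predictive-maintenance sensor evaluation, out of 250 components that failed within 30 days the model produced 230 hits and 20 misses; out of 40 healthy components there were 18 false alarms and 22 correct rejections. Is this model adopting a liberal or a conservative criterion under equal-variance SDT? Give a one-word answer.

z(H) = 1.405, z(FA) = -0.126
c = −½·(z(H) + z(FA)) = -0.6395
c < 0 → liberal criterion (biased toward responding “yes”).

liberal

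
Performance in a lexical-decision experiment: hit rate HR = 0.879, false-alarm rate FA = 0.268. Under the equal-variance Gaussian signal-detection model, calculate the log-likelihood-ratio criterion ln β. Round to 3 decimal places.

ln β = -0.493

Φ⁻¹(H) = 1.1700
Φ⁻¹(FA) = -0.6189
ln β = −½·[z(H)² − z(FA)²] = −0.5 × (1.3689 − 0.3830) = -0.49295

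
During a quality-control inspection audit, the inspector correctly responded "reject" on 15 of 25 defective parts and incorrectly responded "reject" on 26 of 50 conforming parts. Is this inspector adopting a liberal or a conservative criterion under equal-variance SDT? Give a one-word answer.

z(H) = 0.253, z(FA) = 0.050
c = −½·(z(H) + z(FA)) = -0.1515
c < 0 → liberal criterion (biased toward responding “yes”).

liberal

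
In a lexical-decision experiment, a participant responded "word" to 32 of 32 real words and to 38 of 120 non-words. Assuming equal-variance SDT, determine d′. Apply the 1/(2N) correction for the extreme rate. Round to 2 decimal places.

The hit rate is 32/32 = 1, so apply the 1/(2N) correction: H → 1 − 1/(2·32) = 0.98438.
z(H) = z(0.98438) = 2.154
z(FA) = z(0.31667) = -0.477
d' = 2.154 − (-0.477) = 2.631

d′ = 2.63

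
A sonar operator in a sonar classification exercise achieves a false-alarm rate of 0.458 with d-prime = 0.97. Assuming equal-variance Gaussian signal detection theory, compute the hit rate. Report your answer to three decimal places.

z(false-alarm rate) = z(0.458) = -0.1055
z(H) = z(FA) + d' = -0.1055 + 0.97 = 0.8645
hit rate = Φ(0.8645) = 0.8063

hit rate = 0.806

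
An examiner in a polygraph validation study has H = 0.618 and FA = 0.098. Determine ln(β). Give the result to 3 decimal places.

ln β = 0.791

z(H) = 0.3002
z(FA) = -1.2930
ln β = −½·[z(H)² − z(FA)²] = −0.5 × (0.0901 − 1.6718) = 0.79085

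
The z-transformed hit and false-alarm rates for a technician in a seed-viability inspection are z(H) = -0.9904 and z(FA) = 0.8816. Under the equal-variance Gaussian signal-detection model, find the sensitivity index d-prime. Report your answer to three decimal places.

d-prime = -1.872

d' = z(H) − z(FA) = -0.9904 − 0.8816 = -1.8720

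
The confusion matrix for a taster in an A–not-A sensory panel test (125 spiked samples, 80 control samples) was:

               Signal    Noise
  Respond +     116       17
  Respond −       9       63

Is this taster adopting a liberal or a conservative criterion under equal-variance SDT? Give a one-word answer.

z(H) = 1.461, z(FA) = -0.798
c = −½·(z(H) + z(FA)) = -0.3315
c < 0 → liberal criterion (biased toward responding “yes”).

liberal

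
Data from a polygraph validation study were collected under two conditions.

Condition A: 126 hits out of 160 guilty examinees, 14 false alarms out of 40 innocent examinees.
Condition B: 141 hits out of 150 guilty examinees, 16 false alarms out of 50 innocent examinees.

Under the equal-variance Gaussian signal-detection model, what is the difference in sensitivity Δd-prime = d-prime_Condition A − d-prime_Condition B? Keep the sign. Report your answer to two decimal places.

Δd-prime = -0.84

Condition A: z(0.7875) = 0.798, z(0.3500) = -0.385, d' = 1.183
Condition B: z(0.9400) = 1.555, z(0.3200) = -0.468, d' = 2.023
Δd' = d'_Condition A − d'_Condition B = 1.183 − 2.023 = -0.840
Condition B has the higher sensitivity.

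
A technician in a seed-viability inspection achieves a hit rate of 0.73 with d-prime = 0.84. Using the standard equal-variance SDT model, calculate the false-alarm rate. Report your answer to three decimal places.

z(hit rate) = z(0.73) = 0.6128
z(FA) = z(H) − d' = 0.6128 − 0.84 = -0.2272
false-alarm rate = Φ(-0.2272) = 0.4101

false-alarm rate = 0.410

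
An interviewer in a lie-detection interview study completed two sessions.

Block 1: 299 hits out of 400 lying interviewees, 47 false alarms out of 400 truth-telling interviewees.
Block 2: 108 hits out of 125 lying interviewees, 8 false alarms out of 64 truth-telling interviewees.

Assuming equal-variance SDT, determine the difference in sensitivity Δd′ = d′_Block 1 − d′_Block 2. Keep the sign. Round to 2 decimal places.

Δd′ = -0.39

Block 1: z(0.7475) = 0.667, z(0.1175) = -1.188, d' = 1.855
Block 2: z(0.8640) = 1.098, z(0.1250) = -1.150, d' = 2.248
Δd' = d'_Block 1 − d'_Block 2 = 1.855 − 2.248 = -0.393
Block 2 has the higher sensitivity.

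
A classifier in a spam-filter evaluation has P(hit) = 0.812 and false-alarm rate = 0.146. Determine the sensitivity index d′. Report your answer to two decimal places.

d′ = 1.94

z(H) = z(0.812) = 0.885
z(FA) = z(0.146) = -1.054
d' = z(H) − z(FA) = 0.885 − (-1.054) = 1.939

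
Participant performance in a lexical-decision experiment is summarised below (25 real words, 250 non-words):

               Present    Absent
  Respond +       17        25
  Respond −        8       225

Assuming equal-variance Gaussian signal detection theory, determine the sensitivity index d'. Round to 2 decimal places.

H = 17/25 = 0.6800
FA = 25/250 = 0.1000
z(0.6800) = 0.4677, z(0.1000) = -1.2816
d' = z(H) − z(FA) = 0.4677 − (-1.2816) = 1.7493

d' = 1.75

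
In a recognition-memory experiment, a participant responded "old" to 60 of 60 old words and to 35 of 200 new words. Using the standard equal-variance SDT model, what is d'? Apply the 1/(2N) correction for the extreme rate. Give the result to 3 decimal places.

The hit rate is 60/60 = 1, so apply the 1/(2N) correction: H → 1 − 1/(2·60) = 0.99167.
z(H) = z(0.99167) = 2.3941
z(FA) = z(0.17500) = -0.9346
d' = 2.3941 − (-0.9346) = 3.3287

d' = 3.329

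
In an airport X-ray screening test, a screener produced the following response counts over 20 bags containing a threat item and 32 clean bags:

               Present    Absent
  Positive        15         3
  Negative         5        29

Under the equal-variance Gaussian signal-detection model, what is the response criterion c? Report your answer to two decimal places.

H = 15/20 = 0.7500
FA = 3/32 = 0.0938
z(H) = 0.6745
z(FA) = -1.3177
c = −½·[z(H) + z(FA)] = −0.5 × (0.6745 + (-1.3177)) = 0.3216
c > 0: the screener has a conservative response bias.

c = 0.32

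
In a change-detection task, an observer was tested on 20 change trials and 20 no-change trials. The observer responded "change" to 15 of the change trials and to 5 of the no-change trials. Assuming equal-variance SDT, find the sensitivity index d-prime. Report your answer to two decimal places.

H = 15/20 = 0.7500
FA = 5/20 = 0.2500
z(0.7500) = 0.674, z(0.2500) = -0.674
d' = z(H) − z(FA) = 0.674 − (-0.674) = 1.348

d-prime = 1.35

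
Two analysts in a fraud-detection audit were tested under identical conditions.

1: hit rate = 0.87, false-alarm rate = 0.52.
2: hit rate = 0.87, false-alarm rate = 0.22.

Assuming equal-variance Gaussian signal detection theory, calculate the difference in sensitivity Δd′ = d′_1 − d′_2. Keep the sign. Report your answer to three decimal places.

1: z(0.87) = 1.1264, z(0.52) = 0.0502, d' = 1.0762
2: z(0.87) = 1.1264, z(0.22) = -0.7722, d' = 1.8986
Δd' = d'_1 − d'_2 = 1.0762 − 1.8986 = -0.8224
2 has the higher sensitivity.

Δd′ = -0.822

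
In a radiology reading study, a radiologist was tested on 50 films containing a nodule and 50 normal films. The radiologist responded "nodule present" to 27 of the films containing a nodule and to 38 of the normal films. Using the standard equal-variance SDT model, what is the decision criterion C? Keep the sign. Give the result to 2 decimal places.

C = -0.40

H = 27/50 = 0.5400
FA = 38/50 = 0.7600
z(H) = 0.1004
z(FA) = 0.7063
c = −½·[z(H) + z(FA)] = −0.5 × (0.1004 + 0.7063) = -0.40335
c < 0: the radiologist has a liberal response bias.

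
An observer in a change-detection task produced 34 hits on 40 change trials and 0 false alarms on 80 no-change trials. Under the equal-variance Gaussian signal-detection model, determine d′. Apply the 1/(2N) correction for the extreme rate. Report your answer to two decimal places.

d′ = 3.53

The false-alarm rate is 0/80 = 0, so apply the 1/(2N) correction: FA → 1/(2·80) = 0.00625.
z(H) = z(0.85000) = 1.036
z(FA) = z(0.00625) = -2.498
d' = 1.036 − (-2.498) = 3.534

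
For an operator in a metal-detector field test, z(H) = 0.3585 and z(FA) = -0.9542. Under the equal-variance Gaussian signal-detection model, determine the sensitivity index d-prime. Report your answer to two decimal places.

d' = z(H) − z(FA) = 0.3585 − (-0.9542) = 1.3127

d-prime = 1.31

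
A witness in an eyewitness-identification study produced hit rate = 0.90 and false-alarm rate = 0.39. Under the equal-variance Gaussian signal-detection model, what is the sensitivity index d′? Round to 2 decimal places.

d′ = 1.56

Φ⁻¹(H) = Φ⁻¹(0.90) = 1.282
Φ⁻¹(FA) = Φ⁻¹(0.39) = -0.279
d' = z(H) − z(FA) = 1.282 − (-0.279) = 1.561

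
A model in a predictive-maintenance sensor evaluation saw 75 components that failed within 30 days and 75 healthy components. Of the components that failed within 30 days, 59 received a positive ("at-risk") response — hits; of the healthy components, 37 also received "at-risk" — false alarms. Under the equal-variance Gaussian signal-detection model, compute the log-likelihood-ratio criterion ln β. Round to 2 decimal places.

ln β = -0.32

H = 59/75 = 0.7867
FA = 37/75 = 0.4933
Φ⁻¹(H) = Φ⁻¹(0.7867) = 0.795
Φ⁻¹(FA) = Φ⁻¹(0.4933) = -0.017
ln β = −½·[z(H)² − z(FA)²] = −0.5 × (0.632 − 0.000) = -0.316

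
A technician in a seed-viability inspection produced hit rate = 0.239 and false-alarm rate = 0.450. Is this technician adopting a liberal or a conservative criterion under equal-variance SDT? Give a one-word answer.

z(H) = -0.710, z(FA) = -0.126
c = −½·(z(H) + z(FA)) = 0.418
c > 0 → conservative criterion (biased toward responding “no”).

conservative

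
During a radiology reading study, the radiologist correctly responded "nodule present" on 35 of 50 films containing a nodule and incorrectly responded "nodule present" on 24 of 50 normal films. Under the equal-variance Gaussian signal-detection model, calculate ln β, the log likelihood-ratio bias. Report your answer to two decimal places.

ln β = -0.14

H = 35/50 = 0.7000
FA = 24/50 = 0.4800
z(0.7000) = 0.524, z(0.4800) = -0.050
ln β = −½·[z(H)² − z(FA)²] = −0.5 × (0.275 − 0.003) = -0.136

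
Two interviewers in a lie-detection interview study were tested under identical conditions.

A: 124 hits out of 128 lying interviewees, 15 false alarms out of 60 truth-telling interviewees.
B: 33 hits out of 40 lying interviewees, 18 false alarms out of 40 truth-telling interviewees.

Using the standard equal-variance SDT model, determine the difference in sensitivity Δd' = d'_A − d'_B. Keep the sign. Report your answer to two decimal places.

Δd' = 1.48

A: z(0.9688) = 1.863, z(0.2500) = -0.674, d' = 2.537
B: z(0.8250) = 0.935, z(0.4500) = -0.126, d' = 1.061
Δd' = d'_A − d'_B = 2.537 − 1.061 = 1.476
A has the higher sensitivity.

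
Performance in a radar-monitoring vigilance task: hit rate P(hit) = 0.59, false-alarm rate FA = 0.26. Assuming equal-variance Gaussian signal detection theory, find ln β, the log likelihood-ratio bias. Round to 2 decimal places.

Φ⁻¹(0.59) = 0.228, Φ⁻¹(0.26) = -0.643
ln β = −½·[z(H)² − z(FA)²] = −0.5 × (0.052 − 0.413) = 0.1805

ln β = 0.18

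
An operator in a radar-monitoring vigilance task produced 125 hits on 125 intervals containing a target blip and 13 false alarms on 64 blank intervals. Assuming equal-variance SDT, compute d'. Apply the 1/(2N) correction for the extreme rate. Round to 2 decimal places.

d' = 3.48

The hit rate is 125/125 = 1, so apply the 1/(2N) correction: H → 1 − 1/(2·125) = 0.99600.
z(H) = z(0.99600) = 2.652
z(FA) = z(0.20312) = -0.831
d' = 2.652 − (-0.831) = 3.483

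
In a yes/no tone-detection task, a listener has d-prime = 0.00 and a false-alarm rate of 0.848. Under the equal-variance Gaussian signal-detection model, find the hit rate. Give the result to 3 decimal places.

hit rate = 0.848

z(false-alarm rate) = z(0.848) = 1.0279
z(H) = z(FA) + d' = 1.0279 + 0.00 = 1.0279
hit rate = Φ(1.0279) = 0.8480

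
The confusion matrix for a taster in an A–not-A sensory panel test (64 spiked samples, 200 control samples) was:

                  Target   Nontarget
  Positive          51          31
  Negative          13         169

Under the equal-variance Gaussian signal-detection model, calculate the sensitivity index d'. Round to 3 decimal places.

H = 51/64 = 0.7969
FA = 31/200 = 0.1550
z(H) = z(0.7969) = 0.8306
z(FA) = z(0.1550) = -1.0152
d' = z(H) − z(FA) = 0.8306 − (-1.0152) = 1.8458

d' = 1.846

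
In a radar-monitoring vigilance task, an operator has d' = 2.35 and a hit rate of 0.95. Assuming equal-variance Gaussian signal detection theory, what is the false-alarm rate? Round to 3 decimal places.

z(hit rate) = z(0.95) = 1.6449
z(FA) = z(H) − d' = 1.6449 − 2.35 = -0.7051
false-alarm rate = Φ(-0.7051) = 0.2404

false-alarm rate = 0.240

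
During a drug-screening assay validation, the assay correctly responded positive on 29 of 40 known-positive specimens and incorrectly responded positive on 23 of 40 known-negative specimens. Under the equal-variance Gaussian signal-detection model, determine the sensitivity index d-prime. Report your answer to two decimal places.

d-prime = 0.41

H = 29/40 = 0.7250
FA = 23/40 = 0.5750
z(0.7250) = 0.5978, z(0.5750) = 0.1891
d' = z(H) − z(FA) = 0.5978 − 0.1891 = 0.4087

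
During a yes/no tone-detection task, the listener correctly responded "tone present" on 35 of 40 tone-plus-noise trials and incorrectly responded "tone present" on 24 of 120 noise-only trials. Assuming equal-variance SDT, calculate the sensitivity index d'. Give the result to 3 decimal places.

H = 35/40 = 0.8750
FA = 24/120 = 0.2000
z(H) = z(0.8750) = 1.1503
z(FA) = z(0.2000) = -0.8416
d' = z(H) − z(FA) = 1.1503 − (-0.8416) = 1.9919

d' = 1.992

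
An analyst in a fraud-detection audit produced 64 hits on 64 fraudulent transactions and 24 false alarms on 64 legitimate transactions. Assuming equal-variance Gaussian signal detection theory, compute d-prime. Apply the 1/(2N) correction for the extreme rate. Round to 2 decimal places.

d-prime = 2.74

The hit rate is 64/64 = 1, so apply the 1/(2N) correction: H → 1 − 1/(2·64) = 0.99219.
z(H) = z(0.99219) = 2.418
z(FA) = z(0.37500) = -0.319
d' = 2.418 − (-0.319) = 2.737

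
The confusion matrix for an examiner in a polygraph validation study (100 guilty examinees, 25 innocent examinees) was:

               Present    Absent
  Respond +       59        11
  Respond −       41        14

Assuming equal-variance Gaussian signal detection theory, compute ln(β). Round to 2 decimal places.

ln β = -0.01

H = 59/100 = 0.5900
FA = 11/25 = 0.4400
Φ⁻¹(H) = 0.228
Φ⁻¹(FA) = -0.151
ln β = −½·[z(H)² − z(FA)²] = −0.5 × (0.052 − 0.023) = -0.0145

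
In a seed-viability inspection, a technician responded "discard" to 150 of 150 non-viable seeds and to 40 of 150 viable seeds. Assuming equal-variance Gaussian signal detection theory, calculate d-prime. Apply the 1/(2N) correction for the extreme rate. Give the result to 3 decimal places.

d-prime = 3.336

The hit rate is 150/150 = 1, so apply the 1/(2N) correction: H → 1 − 1/(2·150) = 0.99667.
z(H) = z(0.99667) = 2.7134
z(FA) = z(0.26667) = -0.6229
d' = 2.7134 − (-0.6229) = 3.3363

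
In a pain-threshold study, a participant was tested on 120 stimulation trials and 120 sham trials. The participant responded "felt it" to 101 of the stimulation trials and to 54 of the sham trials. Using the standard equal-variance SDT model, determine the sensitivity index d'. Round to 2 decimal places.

H = 101/120 = 0.8417
FA = 54/120 = 0.4500
z(H) = z(0.8417) = 1.001
z(FA) = z(0.4500) = -0.126
d' = z(H) − z(FA) = 1.001 − (-0.126) = 1.127

d' = 1.13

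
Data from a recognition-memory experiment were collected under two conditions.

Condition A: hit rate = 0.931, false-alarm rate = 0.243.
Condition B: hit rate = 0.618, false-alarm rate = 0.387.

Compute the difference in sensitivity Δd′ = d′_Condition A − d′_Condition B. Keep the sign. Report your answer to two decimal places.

Condition A: z(0.931) = 1.483, z(0.243) = -0.697, d' = 2.180
Condition B: z(0.618) = 0.300, z(0.387) = -0.287, d' = 0.587
Δd' = d'_Condition A − d'_Condition B = 2.180 − 0.587 = 1.593
Condition A has the higher sensitivity.

Δd′ = 1.59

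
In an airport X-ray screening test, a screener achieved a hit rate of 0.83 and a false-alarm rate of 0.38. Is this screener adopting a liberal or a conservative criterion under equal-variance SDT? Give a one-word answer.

z(H) = 0.954, z(FA) = -0.305
c = −½·(z(H) + z(FA)) = -0.3245
c < 0 → liberal criterion (biased toward responding “yes”).

liberal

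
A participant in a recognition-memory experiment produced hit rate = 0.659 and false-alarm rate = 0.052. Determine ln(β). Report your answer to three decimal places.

z(H) = 0.4097
z(FA) = -1.6258
ln β = −½·[z(H)² − z(FA)²] = −0.5 × (0.1679 − 2.6432) = 1.23765

ln β = 1.238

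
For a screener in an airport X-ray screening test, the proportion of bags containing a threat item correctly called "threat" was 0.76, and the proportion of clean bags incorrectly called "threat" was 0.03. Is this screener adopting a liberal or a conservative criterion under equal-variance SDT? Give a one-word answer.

z(H) = 0.706, z(FA) = -1.881
c = −½·(z(H) + z(FA)) = 0.5875
c > 0 → conservative criterion (biased toward responding “no”).

conservative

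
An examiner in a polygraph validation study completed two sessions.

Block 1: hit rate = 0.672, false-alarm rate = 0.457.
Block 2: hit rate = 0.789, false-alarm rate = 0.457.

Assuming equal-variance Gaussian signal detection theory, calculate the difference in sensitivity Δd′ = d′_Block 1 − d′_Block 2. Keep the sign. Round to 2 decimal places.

Δd′ = -0.36

Block 1: z(0.672) = 0.445, z(0.457) = -0.108, d' = 0.553
Block 2: z(0.789) = 0.803, z(0.457) = -0.108, d' = 0.911
Δd' = d'_Block 1 − d'_Block 2 = 0.553 − 0.911 = -0.358
Block 2 has the higher sensitivity.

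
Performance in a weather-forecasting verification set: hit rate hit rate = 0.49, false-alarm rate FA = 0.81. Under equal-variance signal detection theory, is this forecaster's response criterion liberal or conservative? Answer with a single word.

z(H) = -0.025, z(FA) = 0.878
c = −½·(z(H) + z(FA)) = -0.4265
c < 0 → liberal criterion (biased toward responding “yes”).

liberal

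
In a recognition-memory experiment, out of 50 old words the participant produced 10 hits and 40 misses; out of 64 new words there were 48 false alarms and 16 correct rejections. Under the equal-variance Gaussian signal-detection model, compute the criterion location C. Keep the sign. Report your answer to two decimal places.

C = 0.08

H = 10/50 = 0.2000
FA = 48/64 = 0.7500
z(0.2000) = -0.842, z(0.7500) = 0.674
c = −½·[z(H) + z(FA)] = −0.5 × (-0.842 + 0.674) = 0.084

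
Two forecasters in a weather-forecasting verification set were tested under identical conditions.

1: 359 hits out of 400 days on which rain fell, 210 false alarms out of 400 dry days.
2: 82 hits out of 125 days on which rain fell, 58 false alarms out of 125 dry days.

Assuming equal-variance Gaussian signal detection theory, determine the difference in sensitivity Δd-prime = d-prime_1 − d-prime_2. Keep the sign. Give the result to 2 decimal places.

1: z(0.8975) = 1.267, z(0.5250) = 0.063, d' = 1.204
2: z(0.6560) = 0.402, z(0.4640) = -0.090, d' = 0.492
Δd' = d'_1 − d'_2 = 1.204 − 0.492 = 0.712
1 has the higher sensitivity.

Δd-prime = 0.71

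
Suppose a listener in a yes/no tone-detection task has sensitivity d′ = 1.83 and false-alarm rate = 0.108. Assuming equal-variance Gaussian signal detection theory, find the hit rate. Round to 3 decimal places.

z(false-alarm rate) = z(0.108) = -1.2372
z(H) = z(FA) + d' = -1.2372 + 1.83 = 0.5928
hit rate = Φ(0.5928) = 0.7233

hit rate = 0.723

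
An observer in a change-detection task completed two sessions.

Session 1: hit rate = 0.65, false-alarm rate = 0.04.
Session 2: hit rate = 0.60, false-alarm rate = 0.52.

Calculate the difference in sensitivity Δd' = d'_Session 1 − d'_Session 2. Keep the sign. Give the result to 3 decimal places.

Session 1: z(0.65) = 0.3853, z(0.04) = -1.7507, d' = 2.1360
Session 2: z(0.60) = 0.2533, z(0.52) = 0.0502, d' = 0.2031
Δd' = d'_Session 1 − d'_Session 2 = 2.1360 − 0.2031 = 1.9329
Session 1 has the higher sensitivity.

Δd' = 1.933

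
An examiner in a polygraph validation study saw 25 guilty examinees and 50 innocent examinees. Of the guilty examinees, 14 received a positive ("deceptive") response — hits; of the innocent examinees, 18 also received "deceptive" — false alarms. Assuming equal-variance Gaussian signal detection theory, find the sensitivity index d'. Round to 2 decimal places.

H = 14/25 = 0.5600
FA = 18/50 = 0.3600
z(H) = z(0.5600) = 0.151
z(FA) = z(0.3600) = -0.358
d' = z(H) − z(FA) = 0.151 − (-0.358) = 0.509

d' = 0.51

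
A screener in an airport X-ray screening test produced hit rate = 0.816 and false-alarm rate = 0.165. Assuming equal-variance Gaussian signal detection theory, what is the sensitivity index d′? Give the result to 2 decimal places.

z(H) = z(0.816) = 0.900
z(FA) = z(0.165) = -0.974
d' = z(H) − z(FA) = 0.900 − (-0.974) = 1.874

d′ = 1.87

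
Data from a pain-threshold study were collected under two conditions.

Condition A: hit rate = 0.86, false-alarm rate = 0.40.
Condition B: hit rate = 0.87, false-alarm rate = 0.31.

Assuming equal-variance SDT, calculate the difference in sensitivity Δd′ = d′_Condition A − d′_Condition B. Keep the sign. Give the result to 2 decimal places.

Δd′ = -0.29

Condition A: z(0.86) = 1.080, z(0.40) = -0.253, d' = 1.333
Condition B: z(0.87) = 1.126, z(0.31) = -0.496, d' = 1.622
Δd' = d'_Condition A − d'_Condition B = 1.333 − 1.622 = -0.289
Condition B has the higher sensitivity.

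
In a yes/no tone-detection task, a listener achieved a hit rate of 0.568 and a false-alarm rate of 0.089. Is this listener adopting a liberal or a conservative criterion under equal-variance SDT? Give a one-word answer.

z(H) = 0.171, z(FA) = -1.347
c = −½·(z(H) + z(FA)) = 0.588
c > 0 → conservative criterion (biased toward responding “no”).

conservative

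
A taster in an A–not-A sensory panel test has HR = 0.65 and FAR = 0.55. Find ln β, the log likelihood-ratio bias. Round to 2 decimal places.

z(H) = 0.385
z(FA) = 0.126
ln β = −½·[z(H)² − z(FA)²] = −0.5 × (0.148 − 0.016) = -0.066

ln β = -0.07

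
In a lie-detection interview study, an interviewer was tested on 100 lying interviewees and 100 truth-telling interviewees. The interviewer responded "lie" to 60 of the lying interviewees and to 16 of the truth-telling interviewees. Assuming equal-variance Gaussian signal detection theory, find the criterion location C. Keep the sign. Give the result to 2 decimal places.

C = 0.37

H = 60/100 = 0.6000
FA = 16/100 = 0.1600
z(H) = z(0.6000) = 0.2533
z(FA) = z(0.1600) = -0.9945
c = −½·[z(H) + z(FA)] = −0.5 × (0.2533 + (-0.9945)) = 0.3706
c > 0: the interviewer has a conservative response bias.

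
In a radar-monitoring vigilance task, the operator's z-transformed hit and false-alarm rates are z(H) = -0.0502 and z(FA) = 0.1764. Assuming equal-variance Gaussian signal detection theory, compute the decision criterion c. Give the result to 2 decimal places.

c = −½·[z(H) + z(FA)] = −½·(-0.0502 + 0.1764) = -0.0631

c = -0.06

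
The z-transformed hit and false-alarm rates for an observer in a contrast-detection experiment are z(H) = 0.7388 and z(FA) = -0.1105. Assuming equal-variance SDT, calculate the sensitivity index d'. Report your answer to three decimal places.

d' = 0.849

d' = z(H) − z(FA) = 0.7388 − (-0.1105) = 0.8493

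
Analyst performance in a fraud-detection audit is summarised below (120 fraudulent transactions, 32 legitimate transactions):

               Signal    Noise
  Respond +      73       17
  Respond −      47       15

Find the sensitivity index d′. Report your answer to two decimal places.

d′ = 0.20

H = 73/120 = 0.6083
FA = 17/32 = 0.5312
Φ⁻¹(0.6083) = 0.275, Φ⁻¹(0.5312) = 0.078
d' = z(H) − z(FA) = 0.275 − 0.078 = 0.197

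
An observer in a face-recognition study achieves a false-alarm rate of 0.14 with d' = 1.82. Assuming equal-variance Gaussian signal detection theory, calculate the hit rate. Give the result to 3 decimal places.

hit rate = 0.770

z(false-alarm rate) = z(0.14) = -1.0803
z(H) = z(FA) + d' = -1.0803 + 1.82 = 0.7397
hit rate = Φ(0.7397) = 0.7703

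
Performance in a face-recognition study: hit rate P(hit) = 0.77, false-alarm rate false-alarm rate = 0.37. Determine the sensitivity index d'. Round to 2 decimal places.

z(H) = 0.7388
z(FA) = -0.3319
d' = z(H) − z(FA) = 0.7388 − (-0.3319) = 1.0707

d' = 1.07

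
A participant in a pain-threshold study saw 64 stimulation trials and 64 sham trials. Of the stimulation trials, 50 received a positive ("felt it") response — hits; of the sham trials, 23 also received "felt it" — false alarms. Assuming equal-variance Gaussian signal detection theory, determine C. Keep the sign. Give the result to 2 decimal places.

C = -0.21

H = 50/64 = 0.7812
FA = 23/64 = 0.3594
z(0.7812) = 0.776, z(0.3594) = -0.360
c = −½·[z(H) + z(FA)] = −0.5 × (0.776 + (-0.360)) = -0.208
c < 0: the participant has a liberal response bias.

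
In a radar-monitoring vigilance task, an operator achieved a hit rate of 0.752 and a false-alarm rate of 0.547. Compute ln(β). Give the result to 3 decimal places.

Φ⁻¹(H) = Φ⁻¹(0.752) = 0.6808
Φ⁻¹(FA) = Φ⁻¹(0.547) = 0.1181
ln β = −½·[z(H)² − z(FA)²] = −0.5 × (0.4635 − 0.0139) = -0.2248

ln β = -0.225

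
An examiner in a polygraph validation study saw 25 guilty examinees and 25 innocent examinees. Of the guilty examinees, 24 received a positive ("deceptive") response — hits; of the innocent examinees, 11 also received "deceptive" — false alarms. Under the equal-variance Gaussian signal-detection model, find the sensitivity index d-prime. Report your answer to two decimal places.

d-prime = 1.90

H = 24/25 = 0.9600
FA = 11/25 = 0.4400
Φ⁻¹(H) = 1.7507
Φ⁻¹(FA) = -0.1510
d' = z(H) − z(FA) = 1.7507 − (-0.1510) = 1.9017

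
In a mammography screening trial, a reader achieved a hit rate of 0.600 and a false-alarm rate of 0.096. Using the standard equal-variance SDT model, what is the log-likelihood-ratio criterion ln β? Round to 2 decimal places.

z(0.600) = 0.253, z(0.096) = -1.305
ln β = −½·[z(H)² − z(FA)²] = −0.5 × (0.064 − 1.703) = 0.8195

ln β = 0.82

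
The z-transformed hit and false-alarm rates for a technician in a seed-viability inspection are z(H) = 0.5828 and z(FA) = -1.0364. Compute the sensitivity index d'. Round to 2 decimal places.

d' = 1.62

d' = z(H) − z(FA) = 0.5828 − (-1.0364) = 1.6192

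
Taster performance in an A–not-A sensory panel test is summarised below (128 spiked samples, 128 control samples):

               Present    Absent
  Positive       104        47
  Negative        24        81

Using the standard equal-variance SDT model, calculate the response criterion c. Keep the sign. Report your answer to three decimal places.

H = 104/128 = 0.8125
FA = 47/128 = 0.3672
z(H) = z(0.8125) = 0.8871
z(FA) = z(0.3672) = -0.3393
c = −½·[z(H) + z(FA)] = −0.5 × (0.8871 + (-0.3393)) = -0.2739
c < 0: the taster has a liberal response bias.

c = -0.274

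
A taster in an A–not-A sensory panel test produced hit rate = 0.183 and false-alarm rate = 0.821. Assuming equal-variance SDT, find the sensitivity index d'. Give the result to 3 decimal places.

Φ⁻¹(H) = -0.9040
Φ⁻¹(FA) = 0.9192
d' = z(H) − z(FA) = -0.9040 − 0.9192 = -1.8232

d' = -1.823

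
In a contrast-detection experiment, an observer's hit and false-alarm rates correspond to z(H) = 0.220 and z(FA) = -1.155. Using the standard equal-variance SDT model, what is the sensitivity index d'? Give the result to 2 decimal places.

d' = z(H) − z(FA) = 0.220 − (-1.155) = 1.375

d' = 1.38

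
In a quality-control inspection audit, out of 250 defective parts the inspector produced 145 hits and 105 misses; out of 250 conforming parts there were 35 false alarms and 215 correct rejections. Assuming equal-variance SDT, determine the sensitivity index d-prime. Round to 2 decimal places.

H = 145/250 = 0.5800
FA = 35/250 = 0.1400
Φ⁻¹(H) = 0.2019
Φ⁻¹(FA) = -1.0803
d' = z(H) − z(FA) = 0.2019 − (-1.0803) = 1.2822

d-prime = 1.28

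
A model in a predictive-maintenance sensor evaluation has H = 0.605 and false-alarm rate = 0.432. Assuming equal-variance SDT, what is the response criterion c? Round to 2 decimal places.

z(H) = z(0.605) = 0.266
z(FA) = z(0.432) = -0.171
c = −½·[z(H) + z(FA)] = −0.5 × (0.266 + (-0.171)) = -0.0475
c < 0: the model has a liberal response bias.

c = -0.05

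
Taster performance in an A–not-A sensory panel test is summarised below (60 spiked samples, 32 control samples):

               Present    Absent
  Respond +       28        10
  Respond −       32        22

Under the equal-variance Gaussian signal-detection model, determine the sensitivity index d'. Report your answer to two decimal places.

d' = 0.41

H = 28/60 = 0.4667
FA = 10/32 = 0.3125
z(H) = -0.0836
z(FA) = -0.4888
d' = z(H) − z(FA) = -0.0836 − (-0.4888) = 0.4052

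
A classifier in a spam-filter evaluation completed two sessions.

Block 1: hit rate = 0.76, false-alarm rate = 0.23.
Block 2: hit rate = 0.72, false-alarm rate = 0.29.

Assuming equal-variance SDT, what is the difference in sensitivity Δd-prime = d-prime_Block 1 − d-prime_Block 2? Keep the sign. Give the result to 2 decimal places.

Δd-prime = 0.31

Block 1: z(0.76) = 0.706, z(0.23) = -0.739, d' = 1.445
Block 2: z(0.72) = 0.583, z(0.29) = -0.553, d' = 1.136
Δd' = d'_Block 1 − d'_Block 2 = 1.445 − 1.136 = 0.309
Block 1 has the higher sensitivity.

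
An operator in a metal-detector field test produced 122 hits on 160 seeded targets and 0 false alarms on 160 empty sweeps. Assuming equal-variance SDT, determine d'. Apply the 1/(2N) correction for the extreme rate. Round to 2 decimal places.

d' = 3.45

The false-alarm rate is 0/160 = 0, so apply the 1/(2N) correction: FA → 1/(2·160) = 0.00313.
z(H) = z(0.76250) = 0.714
z(FA) = z(0.00313) = -2.734
d' = 0.714 − (-2.734) = 3.448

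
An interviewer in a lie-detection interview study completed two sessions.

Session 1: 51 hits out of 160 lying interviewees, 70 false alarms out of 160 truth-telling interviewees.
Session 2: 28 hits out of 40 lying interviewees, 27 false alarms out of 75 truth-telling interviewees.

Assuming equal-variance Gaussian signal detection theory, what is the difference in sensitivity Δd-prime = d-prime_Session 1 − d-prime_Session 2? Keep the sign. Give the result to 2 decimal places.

Session 1: z(0.3187) = -0.471, z(0.4375) = -0.157, d' = -0.314
Session 2: z(0.7000) = 0.524, z(0.3600) = -0.358, d' = 0.882
Δd' = d'_Session 1 − d'_Session 2 = -0.314 − 0.882 = -1.196
Session 2 has the higher sensitivity.

Δd-prime = -1.20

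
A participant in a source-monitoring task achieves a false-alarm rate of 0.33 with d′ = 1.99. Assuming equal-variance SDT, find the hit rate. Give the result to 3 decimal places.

hit rate = 0.939

z(false-alarm rate) = z(0.33) = -0.4399
z(H) = z(FA) + d' = -0.4399 + 1.99 = 1.5501
hit rate = Φ(1.5501) = 0.9394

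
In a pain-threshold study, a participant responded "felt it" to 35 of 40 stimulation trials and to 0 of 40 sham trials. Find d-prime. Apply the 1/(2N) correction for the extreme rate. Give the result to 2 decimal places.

The false-alarm rate is 0/40 = 0, so apply the 1/(2N) correction: FA → 1/(2·40) = 0.01250.
z(H) = z(0.87500) = 1.150
z(FA) = z(0.01250) = -2.241
d' = 1.150 − (-2.241) = 3.391

d-prime = 3.39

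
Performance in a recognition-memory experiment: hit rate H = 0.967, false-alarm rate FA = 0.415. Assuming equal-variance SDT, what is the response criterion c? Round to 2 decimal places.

c = -0.81

z(H) = 1.838
z(FA) = -0.215
c = −½·[z(H) + z(FA)] = −0.5 × (1.838 + (-0.215)) = -0.8115
c < 0: the participant has a liberal response bias.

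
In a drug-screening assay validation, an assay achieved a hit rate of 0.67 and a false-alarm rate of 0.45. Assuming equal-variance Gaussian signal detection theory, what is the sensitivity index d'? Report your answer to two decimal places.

d' = 0.57

Φ⁻¹(0.67) = 0.4399, Φ⁻¹(0.45) = -0.1257
d' = z(H) − z(FA) = 0.4399 − (-0.1257) = 0.5656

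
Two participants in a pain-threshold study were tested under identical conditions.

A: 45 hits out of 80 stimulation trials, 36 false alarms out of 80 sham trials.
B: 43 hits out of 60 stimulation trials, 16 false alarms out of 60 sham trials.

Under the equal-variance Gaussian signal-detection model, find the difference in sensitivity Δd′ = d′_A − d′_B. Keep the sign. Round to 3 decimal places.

A: z(0.5625) = 0.1573, z(0.4500) = -0.1257, d' = 0.2830
B: z(0.7167) = 0.5731, z(0.2667) = -0.6228, d' = 1.1959
Δd' = d'_A − d'_B = 0.2830 − 1.1959 = -0.9129
B has the higher sensitivity.

Δd′ = -0.913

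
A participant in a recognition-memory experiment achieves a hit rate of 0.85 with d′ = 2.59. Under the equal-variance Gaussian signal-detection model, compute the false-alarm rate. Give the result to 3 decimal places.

z(hit rate) = z(0.85) = 1.0364
z(FA) = z(H) − d' = 1.0364 − 2.59 = -1.5536
false-alarm rate = Φ(-1.5536) = 0.0601

false-alarm rate = 0.060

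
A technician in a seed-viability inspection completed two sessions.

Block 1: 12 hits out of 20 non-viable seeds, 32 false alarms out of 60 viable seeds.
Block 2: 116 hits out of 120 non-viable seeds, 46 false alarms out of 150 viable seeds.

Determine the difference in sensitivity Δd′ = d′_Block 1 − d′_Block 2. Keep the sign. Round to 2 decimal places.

Block 1: z(0.6000) = 0.253, z(0.5333) = 0.084, d' = 0.169
Block 2: z(0.9667) = 1.834, z(0.3067) = -0.505, d' = 2.339
Δd' = d'_Block 1 − d'_Block 2 = 0.169 − 2.339 = -2.170
Block 2 has the higher sensitivity.

Δd′ = -2.17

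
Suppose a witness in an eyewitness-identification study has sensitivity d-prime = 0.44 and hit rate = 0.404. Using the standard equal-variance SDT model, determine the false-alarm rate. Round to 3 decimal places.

z(hit rate) = z(0.404) = -0.2430
z(FA) = z(H) − d' = -0.2430 − 0.44 = -0.6830
false-alarm rate = Φ(-0.6830) = 0.2473

false-alarm rate = 0.247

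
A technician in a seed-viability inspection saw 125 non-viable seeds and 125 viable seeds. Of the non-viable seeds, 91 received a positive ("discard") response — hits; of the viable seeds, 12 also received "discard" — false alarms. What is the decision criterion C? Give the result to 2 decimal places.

C = 0.35

H = 91/125 = 0.7280
FA = 12/125 = 0.0960
z(H) = 0.6068
z(FA) = -1.3047
c = −½·[z(H) + z(FA)] = −0.5 × (0.6068 + (-1.3047)) = 0.34895
c > 0: the technician has a conservative response bias.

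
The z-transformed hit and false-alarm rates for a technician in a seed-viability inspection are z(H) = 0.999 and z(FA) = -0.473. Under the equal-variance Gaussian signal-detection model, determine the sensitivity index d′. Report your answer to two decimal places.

d′ = 1.47

d' = z(H) − z(FA) = 0.999 − (-0.473) = 1.472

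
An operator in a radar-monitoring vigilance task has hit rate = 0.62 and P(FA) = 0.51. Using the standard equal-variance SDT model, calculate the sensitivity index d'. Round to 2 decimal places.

Φ⁻¹(H) = 0.3055
Φ⁻¹(FA) = 0.0251
d' = z(H) − z(FA) = 0.3055 − 0.0251 = 0.2804

d' = 0.28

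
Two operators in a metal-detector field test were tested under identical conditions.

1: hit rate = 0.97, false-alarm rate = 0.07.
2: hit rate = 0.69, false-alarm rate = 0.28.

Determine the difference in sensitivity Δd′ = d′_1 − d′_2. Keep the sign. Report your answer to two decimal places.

Δd′ = 2.28

1: z(0.97) = 1.881, z(0.07) = -1.476, d' = 3.357
2: z(0.69) = 0.496, z(0.28) = -0.583, d' = 1.079
Δd' = d'_1 − d'_2 = 3.357 − 1.079 = 2.278
1 has the higher sensitivity.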